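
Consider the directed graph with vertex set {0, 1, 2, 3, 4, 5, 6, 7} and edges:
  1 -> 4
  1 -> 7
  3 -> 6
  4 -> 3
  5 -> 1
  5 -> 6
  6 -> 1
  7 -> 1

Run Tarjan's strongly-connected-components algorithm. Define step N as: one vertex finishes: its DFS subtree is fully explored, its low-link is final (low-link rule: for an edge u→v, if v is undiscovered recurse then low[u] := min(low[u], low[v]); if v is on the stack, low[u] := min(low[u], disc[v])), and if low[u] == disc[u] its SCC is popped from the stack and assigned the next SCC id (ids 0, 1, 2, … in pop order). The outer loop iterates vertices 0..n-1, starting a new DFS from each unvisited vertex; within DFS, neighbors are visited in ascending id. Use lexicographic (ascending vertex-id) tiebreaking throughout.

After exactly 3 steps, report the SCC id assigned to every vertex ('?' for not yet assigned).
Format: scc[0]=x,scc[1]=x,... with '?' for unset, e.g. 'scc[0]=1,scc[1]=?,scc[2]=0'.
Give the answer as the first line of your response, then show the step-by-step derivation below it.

scc[0]=0,scc[1]=?,scc[2]=?,scc[3]=?,scc[4]=?,scc[5]=?,scc[6]=?,scc[7]=?

step 1: low=(low[0]=0,low[1]=?,low[2]=?,low[3]=?,low[4]=?,low[5]=?,low[6]=?,low[7]=?); scc=(scc[0]=0,scc[1]=?,scc[2]=?,scc[3]=?,scc[4]=?,scc[5]=?,scc[6]=?,scc[7]=?)
step 2: low=(low[0]=0,low[1]=1,low[2]=?,low[3]=3,low[4]=2,low[5]=?,low[6]=1,low[7]=?); scc=(scc[0]=0,scc[1]=?,scc[2]=?,scc[3]=?,scc[4]=?,scc[5]=?,scc[6]=?,scc[7]=?)
step 3: low=(low[0]=0,low[1]=1,low[2]=?,low[3]=1,low[4]=2,low[5]=?,low[6]=1,low[7]=?); scc=(scc[0]=0,scc[1]=?,scc[2]=?,scc[3]=?,scc[4]=?,scc[5]=?,scc[6]=?,scc[7]=?)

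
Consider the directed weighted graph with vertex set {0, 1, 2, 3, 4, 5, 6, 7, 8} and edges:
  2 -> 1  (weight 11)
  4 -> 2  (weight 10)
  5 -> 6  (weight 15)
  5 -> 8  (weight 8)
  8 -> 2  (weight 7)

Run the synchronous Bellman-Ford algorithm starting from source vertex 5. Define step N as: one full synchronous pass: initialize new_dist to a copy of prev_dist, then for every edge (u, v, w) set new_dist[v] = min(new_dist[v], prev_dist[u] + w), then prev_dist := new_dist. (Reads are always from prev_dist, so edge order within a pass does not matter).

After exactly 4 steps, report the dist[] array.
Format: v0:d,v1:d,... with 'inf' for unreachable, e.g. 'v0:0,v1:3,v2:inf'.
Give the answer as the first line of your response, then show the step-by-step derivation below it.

v0:inf,v1:26,v2:15,v3:inf,v4:inf,v5:0,v6:15,v7:inf,v8:8

step 1: dist = v0:inf,v1:inf,v2:inf,v3:inf,v4:inf,v5:0,v6:15,v7:inf,v8:8
step 2: dist = v0:inf,v1:inf,v2:15,v3:inf,v4:inf,v5:0,v6:15,v7:inf,v8:8
step 3: dist = v0:inf,v1:26,v2:15,v3:inf,v4:inf,v5:0,v6:15,v7:inf,v8:8
step 4: dist = v0:inf,v1:26,v2:15,v3:inf,v4:inf,v5:0,v6:15,v7:inf,v8:8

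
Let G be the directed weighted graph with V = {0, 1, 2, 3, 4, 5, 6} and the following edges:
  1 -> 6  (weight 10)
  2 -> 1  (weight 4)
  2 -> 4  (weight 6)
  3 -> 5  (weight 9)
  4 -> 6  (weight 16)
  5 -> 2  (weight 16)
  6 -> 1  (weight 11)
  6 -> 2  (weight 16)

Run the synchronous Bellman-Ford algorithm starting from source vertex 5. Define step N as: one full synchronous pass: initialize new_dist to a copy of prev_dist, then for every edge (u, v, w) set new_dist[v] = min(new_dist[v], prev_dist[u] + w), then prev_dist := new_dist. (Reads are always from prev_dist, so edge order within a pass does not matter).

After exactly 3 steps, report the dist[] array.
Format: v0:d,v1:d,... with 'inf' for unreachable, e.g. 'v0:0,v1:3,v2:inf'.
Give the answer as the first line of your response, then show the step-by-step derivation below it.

v0:inf,v1:20,v2:16,v3:inf,v4:22,v5:0,v6:30

step 1: dist = v0:inf,v1:inf,v2:16,v3:inf,v4:inf,v5:0,v6:inf
step 2: dist = v0:inf,v1:20,v2:16,v3:inf,v4:22,v5:0,v6:inf
step 3: dist = v0:inf,v1:20,v2:16,v3:inf,v4:22,v5:0,v6:30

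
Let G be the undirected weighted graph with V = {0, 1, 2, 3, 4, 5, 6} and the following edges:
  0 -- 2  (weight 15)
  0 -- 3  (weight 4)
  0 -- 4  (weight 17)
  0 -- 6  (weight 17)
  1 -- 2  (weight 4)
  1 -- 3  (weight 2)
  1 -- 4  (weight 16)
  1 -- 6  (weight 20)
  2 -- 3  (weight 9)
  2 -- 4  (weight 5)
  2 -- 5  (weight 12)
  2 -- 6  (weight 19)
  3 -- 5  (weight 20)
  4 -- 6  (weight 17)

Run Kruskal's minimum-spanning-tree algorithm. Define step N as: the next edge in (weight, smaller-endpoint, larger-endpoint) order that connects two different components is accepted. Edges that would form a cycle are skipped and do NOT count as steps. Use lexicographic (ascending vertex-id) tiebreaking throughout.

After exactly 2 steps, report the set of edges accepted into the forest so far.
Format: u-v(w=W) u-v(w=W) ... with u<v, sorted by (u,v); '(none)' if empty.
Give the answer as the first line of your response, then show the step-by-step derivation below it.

0-3(w=4) 1-3(w=2)

step 1: add edge 1-3 (w=2); MST = {1-3(w=2)}
step 2: add edge 0-3 (w=4); MST = {0-3(w=4) 1-3(w=2)}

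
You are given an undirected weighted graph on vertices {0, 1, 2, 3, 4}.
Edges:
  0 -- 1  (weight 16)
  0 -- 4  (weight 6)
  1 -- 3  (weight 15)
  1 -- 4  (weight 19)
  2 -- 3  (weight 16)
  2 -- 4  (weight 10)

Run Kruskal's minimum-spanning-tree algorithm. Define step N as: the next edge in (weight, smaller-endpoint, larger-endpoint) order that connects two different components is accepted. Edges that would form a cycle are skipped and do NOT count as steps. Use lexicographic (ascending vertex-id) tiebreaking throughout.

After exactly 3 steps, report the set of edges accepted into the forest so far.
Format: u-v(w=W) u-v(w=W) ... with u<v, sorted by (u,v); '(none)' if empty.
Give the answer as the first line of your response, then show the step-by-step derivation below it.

0-4(w=6) 1-3(w=15) 2-4(w=10)

step 1: add edge 0-4 (w=6); MST = {0-4(w=6)}
step 2: add edge 2-4 (w=10); MST = {0-4(w=6) 2-4(w=10)}
step 3: add edge 1-3 (w=15); MST = {0-4(w=6) 1-3(w=15) 2-4(w=10)}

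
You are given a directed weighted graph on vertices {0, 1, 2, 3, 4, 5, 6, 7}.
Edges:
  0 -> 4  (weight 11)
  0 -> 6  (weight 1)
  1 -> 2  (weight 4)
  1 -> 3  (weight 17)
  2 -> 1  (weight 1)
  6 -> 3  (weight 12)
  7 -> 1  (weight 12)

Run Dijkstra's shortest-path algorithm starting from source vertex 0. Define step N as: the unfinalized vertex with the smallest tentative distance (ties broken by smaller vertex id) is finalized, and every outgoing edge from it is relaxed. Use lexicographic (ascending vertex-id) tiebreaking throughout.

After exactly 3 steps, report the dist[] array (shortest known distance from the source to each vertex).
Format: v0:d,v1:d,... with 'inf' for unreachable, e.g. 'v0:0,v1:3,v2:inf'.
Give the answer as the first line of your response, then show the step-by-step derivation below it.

v0:0,v1:inf,v2:inf,v3:13,v4:11,v5:inf,v6:1,v7:inf

step 1: dist = v0:0,v1:inf,v2:inf,v3:inf,v4:11,v5:inf,v6:1,v7:inf
step 2: dist = v0:0,v1:inf,v2:inf,v3:13,v4:11,v5:inf,v6:1,v7:inf
step 3: dist = v0:0,v1:inf,v2:inf,v3:13,v4:11,v5:inf,v6:1,v7:inf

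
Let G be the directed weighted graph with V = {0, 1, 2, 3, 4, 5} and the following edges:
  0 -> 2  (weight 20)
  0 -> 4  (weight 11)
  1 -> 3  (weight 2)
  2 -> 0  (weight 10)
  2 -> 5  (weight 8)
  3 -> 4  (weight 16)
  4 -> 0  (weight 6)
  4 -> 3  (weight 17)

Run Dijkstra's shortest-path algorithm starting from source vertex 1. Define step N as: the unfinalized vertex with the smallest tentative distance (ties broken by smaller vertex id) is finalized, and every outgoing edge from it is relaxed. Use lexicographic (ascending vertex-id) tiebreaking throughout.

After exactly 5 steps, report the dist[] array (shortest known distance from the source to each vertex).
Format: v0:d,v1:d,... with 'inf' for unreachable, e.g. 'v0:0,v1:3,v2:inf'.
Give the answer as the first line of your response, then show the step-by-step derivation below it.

v0:24,v1:0,v2:44,v3:2,v4:18,v5:52

step 1: dist = v0:inf,v1:0,v2:inf,v3:2,v4:inf,v5:inf
step 2: dist = v0:inf,v1:0,v2:inf,v3:2,v4:18,v5:inf
step 3: dist = v0:24,v1:0,v2:inf,v3:2,v4:18,v5:inf
step 4: dist = v0:24,v1:0,v2:44,v3:2,v4:18,v5:inf
step 5: dist = v0:24,v1:0,v2:44,v3:2,v4:18,v5:52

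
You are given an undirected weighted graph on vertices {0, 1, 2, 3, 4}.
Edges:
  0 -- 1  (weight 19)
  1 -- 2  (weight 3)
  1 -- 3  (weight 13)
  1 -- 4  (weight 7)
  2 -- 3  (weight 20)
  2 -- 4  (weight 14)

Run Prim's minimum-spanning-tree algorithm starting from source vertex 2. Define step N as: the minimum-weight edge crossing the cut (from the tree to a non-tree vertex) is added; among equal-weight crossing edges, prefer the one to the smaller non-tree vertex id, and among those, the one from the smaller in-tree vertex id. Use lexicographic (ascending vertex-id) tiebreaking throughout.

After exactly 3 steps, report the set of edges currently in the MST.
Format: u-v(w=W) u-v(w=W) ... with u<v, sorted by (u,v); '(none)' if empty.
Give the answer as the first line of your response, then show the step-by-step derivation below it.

1-2(w=3) 1-3(w=13) 1-4(w=7)

step 1: add edge 1-2 (w=3); MST = {1-2(w=3)}
step 2: add edge 1-4 (w=7); MST = {1-2(w=3) 1-4(w=7)}
step 3: add edge 1-3 (w=13); MST = {1-2(w=3) 1-3(w=13) 1-4(w=7)}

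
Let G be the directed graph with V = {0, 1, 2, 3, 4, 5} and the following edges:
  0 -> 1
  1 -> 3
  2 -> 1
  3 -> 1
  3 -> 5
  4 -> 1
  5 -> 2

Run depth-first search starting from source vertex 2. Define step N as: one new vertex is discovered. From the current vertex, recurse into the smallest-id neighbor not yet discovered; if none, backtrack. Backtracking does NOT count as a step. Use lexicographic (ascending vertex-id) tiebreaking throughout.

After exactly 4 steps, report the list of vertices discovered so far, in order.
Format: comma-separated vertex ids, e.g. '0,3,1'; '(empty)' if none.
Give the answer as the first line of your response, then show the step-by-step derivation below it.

2,1,3,5

step 1: discover 2; path=2; order=2
step 2: discover 1; path=2>1; order=2,1
step 3: discover 3; path=2>1>3; order=2,1,3
step 4: discover 5; path=2>1>3>5; order=2,1,3,5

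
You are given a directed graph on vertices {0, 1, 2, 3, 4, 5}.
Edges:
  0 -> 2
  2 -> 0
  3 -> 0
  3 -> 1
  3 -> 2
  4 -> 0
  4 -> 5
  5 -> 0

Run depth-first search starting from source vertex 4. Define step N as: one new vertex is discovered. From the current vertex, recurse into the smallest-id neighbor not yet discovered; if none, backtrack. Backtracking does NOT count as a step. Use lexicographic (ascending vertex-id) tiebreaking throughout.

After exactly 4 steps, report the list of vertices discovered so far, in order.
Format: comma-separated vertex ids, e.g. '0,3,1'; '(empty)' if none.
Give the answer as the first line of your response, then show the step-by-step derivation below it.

4,0,2,5

step 1: discover 4; path=4; order=4
step 2: discover 0; path=4>0; order=4,0
step 3: discover 2; path=4>0>2; order=4,0,2
step 4: discover 5; path=4>5; order=4,0,2,5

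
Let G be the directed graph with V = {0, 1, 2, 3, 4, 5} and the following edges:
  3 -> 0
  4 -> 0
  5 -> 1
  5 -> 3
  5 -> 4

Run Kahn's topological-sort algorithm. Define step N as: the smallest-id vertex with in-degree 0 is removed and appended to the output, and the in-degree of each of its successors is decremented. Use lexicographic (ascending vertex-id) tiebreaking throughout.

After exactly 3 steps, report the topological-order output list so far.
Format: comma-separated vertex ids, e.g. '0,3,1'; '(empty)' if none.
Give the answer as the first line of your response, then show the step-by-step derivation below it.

2,5,1

step 1: output 2; order=[2]; indeg=(2,1,0,1,1,0)
step 2: output 5; order=[2,5]; indeg=(2,0,0,0,0,0)
step 3: output 1; order=[2,5,1]; indeg=(2,0,0,0,0,0)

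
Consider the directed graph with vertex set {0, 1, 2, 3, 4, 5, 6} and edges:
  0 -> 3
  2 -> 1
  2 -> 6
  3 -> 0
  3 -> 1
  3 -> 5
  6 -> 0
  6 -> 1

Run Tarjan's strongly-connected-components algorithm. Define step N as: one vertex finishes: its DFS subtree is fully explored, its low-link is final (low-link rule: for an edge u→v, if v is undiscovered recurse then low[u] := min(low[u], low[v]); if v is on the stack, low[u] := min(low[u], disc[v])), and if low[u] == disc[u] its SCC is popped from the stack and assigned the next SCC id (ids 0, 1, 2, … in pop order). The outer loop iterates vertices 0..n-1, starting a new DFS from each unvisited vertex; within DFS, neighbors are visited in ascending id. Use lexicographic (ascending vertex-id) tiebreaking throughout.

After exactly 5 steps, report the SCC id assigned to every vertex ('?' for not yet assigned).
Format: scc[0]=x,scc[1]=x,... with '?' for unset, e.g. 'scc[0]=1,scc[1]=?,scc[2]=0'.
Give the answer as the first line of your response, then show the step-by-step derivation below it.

scc[0]=2,scc[1]=0,scc[2]=?,scc[3]=2,scc[4]=?,scc[5]=1,scc[6]=3

step 1: low=(low[0]=0,low[1]=2,low[2]=?,low[3]=0,low[4]=?,low[5]=?,low[6]=?); scc=(scc[0]=?,scc[1]=0,scc[2]=?,scc[3]=?,scc[4]=?,scc[5]=?,scc[6]=?)
step 2: low=(low[0]=0,low[1]=2,low[2]=?,low[3]=0,low[4]=?,low[5]=3,low[6]=?); scc=(scc[0]=?,scc[1]=0,scc[2]=?,scc[3]=?,scc[4]=?,scc[5]=1,scc[6]=?)
step 3: low=(low[0]=0,low[1]=2,low[2]=?,low[3]=0,low[4]=?,low[5]=3,low[6]=?); scc=(scc[0]=?,scc[1]=0,scc[2]=?,scc[3]=?,scc[4]=?,scc[5]=1,scc[6]=?)
step 4: low=(low[0]=0,low[1]=2,low[2]=?,low[3]=0,low[4]=?,low[5]=3,low[6]=?); scc=(scc[0]=2,scc[1]=0,scc[2]=?,scc[3]=2,scc[4]=?,scc[5]=1,scc[6]=?)
step 5: low=(low[0]=0,low[1]=2,low[2]=4,low[3]=0,low[4]=?,low[5]=3,low[6]=5); scc=(scc[0]=2,scc[1]=0,scc[2]=?,scc[3]=2,scc[4]=?,scc[5]=1,scc[6]=3)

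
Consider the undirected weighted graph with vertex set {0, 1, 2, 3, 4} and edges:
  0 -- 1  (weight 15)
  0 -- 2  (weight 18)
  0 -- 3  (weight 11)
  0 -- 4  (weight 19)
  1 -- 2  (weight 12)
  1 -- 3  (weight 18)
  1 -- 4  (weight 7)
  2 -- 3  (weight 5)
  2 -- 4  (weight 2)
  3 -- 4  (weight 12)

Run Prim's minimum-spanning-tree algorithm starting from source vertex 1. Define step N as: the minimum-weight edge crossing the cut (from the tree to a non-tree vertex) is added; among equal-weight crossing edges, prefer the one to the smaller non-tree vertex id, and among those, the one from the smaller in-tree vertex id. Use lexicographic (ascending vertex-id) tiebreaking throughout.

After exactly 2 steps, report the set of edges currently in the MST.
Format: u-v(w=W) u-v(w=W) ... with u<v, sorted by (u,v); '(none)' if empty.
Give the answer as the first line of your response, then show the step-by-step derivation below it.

1-4(w=7) 2-4(w=2)

step 1: add edge 1-4 (w=7); MST = {1-4(w=7)}
step 2: add edge 2-4 (w=2); MST = {1-4(w=7) 2-4(w=2)}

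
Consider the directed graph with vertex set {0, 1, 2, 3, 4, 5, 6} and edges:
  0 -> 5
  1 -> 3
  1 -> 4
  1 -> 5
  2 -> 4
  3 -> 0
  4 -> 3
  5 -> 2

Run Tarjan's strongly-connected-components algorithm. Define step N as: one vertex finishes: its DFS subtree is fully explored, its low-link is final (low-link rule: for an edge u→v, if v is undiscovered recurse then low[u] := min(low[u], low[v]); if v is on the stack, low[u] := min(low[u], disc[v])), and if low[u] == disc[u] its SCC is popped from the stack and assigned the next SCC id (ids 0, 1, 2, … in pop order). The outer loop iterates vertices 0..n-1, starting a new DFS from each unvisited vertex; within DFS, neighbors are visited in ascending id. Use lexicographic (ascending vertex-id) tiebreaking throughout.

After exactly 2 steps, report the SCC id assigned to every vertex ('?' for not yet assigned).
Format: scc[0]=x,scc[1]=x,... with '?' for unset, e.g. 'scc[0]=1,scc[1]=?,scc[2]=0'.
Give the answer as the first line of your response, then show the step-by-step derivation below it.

scc[0]=?,scc[1]=?,scc[2]=?,scc[3]=?,scc[4]=?,scc[5]=?,scc[6]=?

step 1: low=(low[0]=0,low[1]=?,low[2]=2,low[3]=0,low[4]=3,low[5]=1,low[6]=?); scc=(scc[0]=?,scc[1]=?,scc[2]=?,scc[3]=?,scc[4]=?,scc[5]=?,scc[6]=?)
step 2: low=(low[0]=0,low[1]=?,low[2]=2,low[3]=0,low[4]=0,low[5]=1,low[6]=?); scc=(scc[0]=?,scc[1]=?,scc[2]=?,scc[3]=?,scc[4]=?,scc[5]=?,scc[6]=?)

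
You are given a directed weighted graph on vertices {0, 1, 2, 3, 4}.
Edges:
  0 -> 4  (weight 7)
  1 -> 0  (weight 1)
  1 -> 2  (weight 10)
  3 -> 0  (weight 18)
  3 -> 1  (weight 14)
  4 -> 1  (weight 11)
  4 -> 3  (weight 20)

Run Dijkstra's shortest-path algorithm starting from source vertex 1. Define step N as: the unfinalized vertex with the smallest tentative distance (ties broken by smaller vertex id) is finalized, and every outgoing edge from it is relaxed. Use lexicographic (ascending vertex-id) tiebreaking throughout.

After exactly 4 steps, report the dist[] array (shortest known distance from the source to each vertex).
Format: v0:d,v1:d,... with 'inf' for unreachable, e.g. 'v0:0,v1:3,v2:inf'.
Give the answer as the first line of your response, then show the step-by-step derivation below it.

v0:1,v1:0,v2:10,v3:28,v4:8

step 1: dist = v0:1,v1:0,v2:10,v3:inf,v4:inf
step 2: dist = v0:1,v1:0,v2:10,v3:inf,v4:8
step 3: dist = v0:1,v1:0,v2:10,v3:28,v4:8
step 4: dist = v0:1,v1:0,v2:10,v3:28,v4:8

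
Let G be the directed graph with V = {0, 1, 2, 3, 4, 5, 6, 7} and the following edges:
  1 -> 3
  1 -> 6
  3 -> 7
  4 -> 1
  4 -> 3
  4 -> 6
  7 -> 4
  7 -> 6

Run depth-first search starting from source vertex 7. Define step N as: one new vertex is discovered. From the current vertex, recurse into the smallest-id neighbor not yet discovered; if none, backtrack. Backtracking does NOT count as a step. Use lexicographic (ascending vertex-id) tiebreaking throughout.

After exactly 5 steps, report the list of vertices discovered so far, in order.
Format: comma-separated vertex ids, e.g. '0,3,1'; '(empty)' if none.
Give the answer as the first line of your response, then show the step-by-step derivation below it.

7,4,1,3,6

step 1: discover 7; path=7; order=7
step 2: discover 4; path=7>4; order=7,4
step 3: discover 1; path=7>4>1; order=7,4,1
step 4: discover 3; path=7>4>1>3; order=7,4,1,3
step 5: discover 6; path=7>4>1>6; order=7,4,1,3,6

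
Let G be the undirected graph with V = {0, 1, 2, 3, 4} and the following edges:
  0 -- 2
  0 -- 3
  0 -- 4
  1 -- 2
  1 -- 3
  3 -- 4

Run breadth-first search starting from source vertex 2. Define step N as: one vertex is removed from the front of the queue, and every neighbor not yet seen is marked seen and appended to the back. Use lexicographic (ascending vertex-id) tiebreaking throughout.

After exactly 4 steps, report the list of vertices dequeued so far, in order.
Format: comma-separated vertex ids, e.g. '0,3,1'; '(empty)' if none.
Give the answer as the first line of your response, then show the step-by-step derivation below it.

2,0,1,3

step 1: dequeue 2; queue=[0,1]; order=2
step 2: dequeue 0; queue=[1,3,4]; order=2,0
step 3: dequeue 1; queue=[3,4]; order=2,0,1
step 4: dequeue 3; queue=[4]; order=2,0,1,3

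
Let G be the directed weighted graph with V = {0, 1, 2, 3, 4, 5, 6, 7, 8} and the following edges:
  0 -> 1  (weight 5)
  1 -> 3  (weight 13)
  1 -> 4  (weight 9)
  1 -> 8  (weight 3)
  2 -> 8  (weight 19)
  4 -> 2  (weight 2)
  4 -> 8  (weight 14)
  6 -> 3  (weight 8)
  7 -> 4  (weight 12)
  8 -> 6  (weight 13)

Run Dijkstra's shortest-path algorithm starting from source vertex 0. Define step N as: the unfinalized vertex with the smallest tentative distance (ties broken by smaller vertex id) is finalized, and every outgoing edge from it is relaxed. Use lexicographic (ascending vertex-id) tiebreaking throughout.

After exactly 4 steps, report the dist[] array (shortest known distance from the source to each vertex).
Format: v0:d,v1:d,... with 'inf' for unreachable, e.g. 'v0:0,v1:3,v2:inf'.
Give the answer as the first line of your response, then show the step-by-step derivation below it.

v0:0,v1:5,v2:16,v3:18,v4:14,v5:inf,v6:21,v7:inf,v8:8

step 1: dist = v0:0,v1:5,v2:inf,v3:inf,v4:inf,v5:inf,v6:inf,v7:inf,v8:inf
step 2: dist = v0:0,v1:5,v2:inf,v3:18,v4:14,v5:inf,v6:inf,v7:inf,v8:8
step 3: dist = v0:0,v1:5,v2:inf,v3:18,v4:14,v5:inf,v6:21,v7:inf,v8:8
step 4: dist = v0:0,v1:5,v2:16,v3:18,v4:14,v5:inf,v6:21,v7:inf,v8:8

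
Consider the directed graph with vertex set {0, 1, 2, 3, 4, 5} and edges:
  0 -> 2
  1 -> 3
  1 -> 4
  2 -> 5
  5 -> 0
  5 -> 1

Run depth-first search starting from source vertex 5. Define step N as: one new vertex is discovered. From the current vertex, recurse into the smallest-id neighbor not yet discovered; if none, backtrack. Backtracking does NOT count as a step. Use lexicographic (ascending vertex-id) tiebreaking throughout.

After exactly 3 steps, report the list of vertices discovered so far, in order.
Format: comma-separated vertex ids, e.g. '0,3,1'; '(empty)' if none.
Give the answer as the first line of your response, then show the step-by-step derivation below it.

5,0,2

step 1: discover 5; path=5; order=5
step 2: discover 0; path=5>0; order=5,0
step 3: discover 2; path=5>0>2; order=5,0,2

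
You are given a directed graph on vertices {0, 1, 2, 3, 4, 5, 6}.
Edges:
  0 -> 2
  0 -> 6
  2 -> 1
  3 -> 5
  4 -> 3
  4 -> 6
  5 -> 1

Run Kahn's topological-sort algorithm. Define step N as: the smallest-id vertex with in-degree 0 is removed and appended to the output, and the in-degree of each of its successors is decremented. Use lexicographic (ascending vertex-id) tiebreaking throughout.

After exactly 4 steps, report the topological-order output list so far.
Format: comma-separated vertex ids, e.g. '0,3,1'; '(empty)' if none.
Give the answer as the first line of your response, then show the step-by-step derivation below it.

0,2,4,3

step 1: output 0; order=[0]; indeg=(0,2,0,1,0,1,1)
step 2: output 2; order=[0,2]; indeg=(0,1,0,1,0,1,1)
step 3: output 4; order=[0,2,4]; indeg=(0,1,0,0,0,1,0)
step 4: output 3; order=[0,2,4,3]; indeg=(0,1,0,0,0,0,0)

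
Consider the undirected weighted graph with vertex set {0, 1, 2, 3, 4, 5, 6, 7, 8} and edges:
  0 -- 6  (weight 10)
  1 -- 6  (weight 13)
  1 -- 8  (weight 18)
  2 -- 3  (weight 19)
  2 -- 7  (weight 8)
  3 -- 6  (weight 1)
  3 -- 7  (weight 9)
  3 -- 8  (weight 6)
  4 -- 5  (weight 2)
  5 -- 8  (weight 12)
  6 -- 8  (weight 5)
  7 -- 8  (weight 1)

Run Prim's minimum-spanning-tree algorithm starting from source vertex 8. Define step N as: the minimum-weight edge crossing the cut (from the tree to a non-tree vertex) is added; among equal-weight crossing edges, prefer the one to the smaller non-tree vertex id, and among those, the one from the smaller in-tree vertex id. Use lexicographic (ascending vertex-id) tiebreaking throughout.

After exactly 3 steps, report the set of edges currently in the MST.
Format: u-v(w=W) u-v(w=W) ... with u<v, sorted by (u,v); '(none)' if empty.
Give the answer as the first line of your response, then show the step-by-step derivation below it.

3-6(w=1) 6-8(w=5) 7-8(w=1)

step 1: add edge 7-8 (w=1); MST = {7-8(w=1)}
step 2: add edge 6-8 (w=5); MST = {6-8(w=5) 7-8(w=1)}
step 3: add edge 3-6 (w=1); MST = {3-6(w=1) 6-8(w=5) 7-8(w=1)}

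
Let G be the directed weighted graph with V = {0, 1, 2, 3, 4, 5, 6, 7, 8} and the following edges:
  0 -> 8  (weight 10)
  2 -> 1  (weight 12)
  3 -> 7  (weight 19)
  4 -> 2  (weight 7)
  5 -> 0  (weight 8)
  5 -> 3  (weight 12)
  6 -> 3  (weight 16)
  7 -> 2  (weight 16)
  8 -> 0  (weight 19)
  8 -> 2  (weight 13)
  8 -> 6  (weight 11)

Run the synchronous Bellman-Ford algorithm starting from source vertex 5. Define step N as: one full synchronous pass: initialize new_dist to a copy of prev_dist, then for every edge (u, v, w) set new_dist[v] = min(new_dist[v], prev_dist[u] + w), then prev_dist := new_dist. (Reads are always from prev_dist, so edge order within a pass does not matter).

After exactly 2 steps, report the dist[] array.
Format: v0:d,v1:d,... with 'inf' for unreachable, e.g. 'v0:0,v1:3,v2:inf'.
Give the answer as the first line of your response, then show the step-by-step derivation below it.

v0:8,v1:inf,v2:inf,v3:12,v4:inf,v5:0,v6:inf,v7:31,v8:18

step 1: dist = v0:8,v1:inf,v2:inf,v3:12,v4:inf,v5:0,v6:inf,v7:inf,v8:inf
step 2: dist = v0:8,v1:inf,v2:inf,v3:12,v4:inf,v5:0,v6:inf,v7:31,v8:18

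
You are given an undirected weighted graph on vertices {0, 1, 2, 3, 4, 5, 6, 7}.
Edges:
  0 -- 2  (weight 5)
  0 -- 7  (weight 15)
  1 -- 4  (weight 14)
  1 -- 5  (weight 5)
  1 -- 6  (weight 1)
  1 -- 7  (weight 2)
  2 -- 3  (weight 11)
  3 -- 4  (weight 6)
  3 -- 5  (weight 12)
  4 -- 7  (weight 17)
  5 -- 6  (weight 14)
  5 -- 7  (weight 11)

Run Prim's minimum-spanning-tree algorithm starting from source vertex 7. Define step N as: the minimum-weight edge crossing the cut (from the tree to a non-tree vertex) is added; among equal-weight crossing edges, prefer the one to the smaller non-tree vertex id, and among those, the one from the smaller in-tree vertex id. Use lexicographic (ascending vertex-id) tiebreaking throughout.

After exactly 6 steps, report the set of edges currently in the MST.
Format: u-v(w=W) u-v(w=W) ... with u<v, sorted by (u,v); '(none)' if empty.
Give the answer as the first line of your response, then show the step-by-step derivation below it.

1-5(w=5) 1-6(w=1) 1-7(w=2) 2-3(w=11) 3-4(w=6) 3-5(w=12)

step 1: add edge 1-7 (w=2); MST = {1-7(w=2)}
step 2: add edge 1-6 (w=1); MST = {1-6(w=1) 1-7(w=2)}
step 3: add edge 1-5 (w=5); MST = {1-5(w=5) 1-6(w=1) 1-7(w=2)}
step 4: add edge 3-5 (w=12); MST = {1-5(w=5) 1-6(w=1) 1-7(w=2) 3-5(w=12)}
step 5: add edge 3-4 (w=6); MST = {1-5(w=5) 1-6(w=1) 1-7(w=2) 3-4(w=6) 3-5(w=12)}
step 6: add edge 2-3 (w=11); MST = {1-5(w=5) 1-6(w=1) 1-7(w=2) 2-3(w=11) 3-4(w=6) 3-5(w=12)}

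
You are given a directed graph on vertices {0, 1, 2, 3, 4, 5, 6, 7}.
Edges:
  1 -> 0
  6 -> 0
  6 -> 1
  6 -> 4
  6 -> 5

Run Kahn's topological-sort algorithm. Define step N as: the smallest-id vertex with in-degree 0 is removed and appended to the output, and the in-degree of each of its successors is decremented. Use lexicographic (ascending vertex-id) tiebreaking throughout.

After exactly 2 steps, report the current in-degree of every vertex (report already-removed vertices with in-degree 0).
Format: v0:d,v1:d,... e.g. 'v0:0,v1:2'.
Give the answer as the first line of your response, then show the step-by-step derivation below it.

v0:2,v1:1,v2:0,v3:0,v4:1,v5:1,v6:0,v7:0

step 1: output 2; order=[2]; indeg=(2,1,0,0,1,1,0,0)
step 2: output 3; order=[2,3]; indeg=(2,1,0,0,1,1,0,0)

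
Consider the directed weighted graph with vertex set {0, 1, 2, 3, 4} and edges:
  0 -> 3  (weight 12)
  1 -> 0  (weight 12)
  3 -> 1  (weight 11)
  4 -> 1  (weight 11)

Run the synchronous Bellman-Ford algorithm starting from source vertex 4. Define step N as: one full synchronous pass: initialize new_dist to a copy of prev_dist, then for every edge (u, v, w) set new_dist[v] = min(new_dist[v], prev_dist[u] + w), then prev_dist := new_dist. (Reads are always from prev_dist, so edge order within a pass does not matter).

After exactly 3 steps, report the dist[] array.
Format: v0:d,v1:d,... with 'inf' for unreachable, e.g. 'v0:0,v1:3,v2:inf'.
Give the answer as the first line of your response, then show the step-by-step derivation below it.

v0:23,v1:11,v2:inf,v3:35,v4:0

step 1: dist = v0:inf,v1:11,v2:inf,v3:inf,v4:0
step 2: dist = v0:23,v1:11,v2:inf,v3:inf,v4:0
step 3: dist = v0:23,v1:11,v2:inf,v3:35,v4:0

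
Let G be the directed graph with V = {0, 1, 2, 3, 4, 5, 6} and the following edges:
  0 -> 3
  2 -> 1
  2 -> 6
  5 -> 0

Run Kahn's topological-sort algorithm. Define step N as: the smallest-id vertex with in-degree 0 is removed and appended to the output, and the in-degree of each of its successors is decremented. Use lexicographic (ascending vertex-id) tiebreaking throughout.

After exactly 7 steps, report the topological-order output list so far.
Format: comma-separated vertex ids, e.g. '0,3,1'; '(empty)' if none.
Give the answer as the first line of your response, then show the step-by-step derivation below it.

2,1,4,5,0,3,6

step 1: output 2; order=[2]; indeg=(1,0,0,1,0,0,0)
step 2: output 1; order=[2,1]; indeg=(1,0,0,1,0,0,0)
step 3: output 4; order=[2,1,4]; indeg=(1,0,0,1,0,0,0)
step 4: output 5; order=[2,1,4,5]; indeg=(0,0,0,1,0,0,0)
step 5: output 0; order=[2,1,4,5,0]; indeg=(0,0,0,0,0,0,0)
step 6: output 3; order=[2,1,4,5,0,3]; indeg=(0,0,0,0,0,0,0)
step 7: output 6; order=[2,1,4,5,0,3,6]; indeg=(0,0,0,0,0,0,0)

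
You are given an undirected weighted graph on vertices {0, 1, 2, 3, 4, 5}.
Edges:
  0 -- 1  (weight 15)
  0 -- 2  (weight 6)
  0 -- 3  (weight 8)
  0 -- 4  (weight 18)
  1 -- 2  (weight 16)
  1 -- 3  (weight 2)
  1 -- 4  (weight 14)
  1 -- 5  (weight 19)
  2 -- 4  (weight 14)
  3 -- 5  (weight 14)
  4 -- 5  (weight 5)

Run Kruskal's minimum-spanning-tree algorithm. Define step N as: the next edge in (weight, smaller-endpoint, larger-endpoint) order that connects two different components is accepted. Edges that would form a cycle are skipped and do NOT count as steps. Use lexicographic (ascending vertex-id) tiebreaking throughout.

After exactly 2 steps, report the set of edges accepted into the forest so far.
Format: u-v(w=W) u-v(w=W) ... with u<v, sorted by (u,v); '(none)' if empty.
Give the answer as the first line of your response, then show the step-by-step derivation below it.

1-3(w=2) 4-5(w=5)

step 1: add edge 1-3 (w=2); MST = {1-3(w=2)}
step 2: add edge 4-5 (w=5); MST = {1-3(w=2) 4-5(w=5)}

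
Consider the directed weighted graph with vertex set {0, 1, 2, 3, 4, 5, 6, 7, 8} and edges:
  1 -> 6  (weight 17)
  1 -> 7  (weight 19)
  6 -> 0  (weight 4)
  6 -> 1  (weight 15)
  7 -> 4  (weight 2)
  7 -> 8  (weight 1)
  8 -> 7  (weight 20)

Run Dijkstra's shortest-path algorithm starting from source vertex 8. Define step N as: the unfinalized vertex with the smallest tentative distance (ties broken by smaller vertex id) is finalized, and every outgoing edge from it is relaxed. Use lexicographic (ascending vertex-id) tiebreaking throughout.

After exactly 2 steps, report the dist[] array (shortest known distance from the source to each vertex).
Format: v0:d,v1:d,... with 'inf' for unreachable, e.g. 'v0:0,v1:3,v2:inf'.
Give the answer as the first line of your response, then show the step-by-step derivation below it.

v0:inf,v1:inf,v2:inf,v3:inf,v4:22,v5:inf,v6:inf,v7:20,v8:0

step 1: dist = v0:inf,v1:inf,v2:inf,v3:inf,v4:inf,v5:inf,v6:inf,v7:20,v8:0
step 2: dist = v0:inf,v1:inf,v2:inf,v3:inf,v4:22,v5:inf,v6:inf,v7:20,v8:0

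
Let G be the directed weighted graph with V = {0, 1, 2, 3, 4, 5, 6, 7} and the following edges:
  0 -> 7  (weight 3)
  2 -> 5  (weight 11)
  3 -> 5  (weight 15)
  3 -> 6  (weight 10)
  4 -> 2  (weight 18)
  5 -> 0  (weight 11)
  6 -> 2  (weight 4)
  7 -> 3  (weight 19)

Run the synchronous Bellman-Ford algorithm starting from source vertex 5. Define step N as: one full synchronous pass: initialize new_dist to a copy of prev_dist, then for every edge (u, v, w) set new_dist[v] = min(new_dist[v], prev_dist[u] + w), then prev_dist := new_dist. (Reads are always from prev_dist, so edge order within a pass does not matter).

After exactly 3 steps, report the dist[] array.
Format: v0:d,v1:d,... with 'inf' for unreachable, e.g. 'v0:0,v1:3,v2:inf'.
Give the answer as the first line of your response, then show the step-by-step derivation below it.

v0:11,v1:inf,v2:inf,v3:33,v4:inf,v5:0,v6:inf,v7:14

step 1: dist = v0:11,v1:inf,v2:inf,v3:inf,v4:inf,v5:0,v6:inf,v7:inf
step 2: dist = v0:11,v1:inf,v2:inf,v3:inf,v4:inf,v5:0,v6:inf,v7:14
step 3: dist = v0:11,v1:inf,v2:inf,v3:33,v4:inf,v5:0,v6:inf,v7:14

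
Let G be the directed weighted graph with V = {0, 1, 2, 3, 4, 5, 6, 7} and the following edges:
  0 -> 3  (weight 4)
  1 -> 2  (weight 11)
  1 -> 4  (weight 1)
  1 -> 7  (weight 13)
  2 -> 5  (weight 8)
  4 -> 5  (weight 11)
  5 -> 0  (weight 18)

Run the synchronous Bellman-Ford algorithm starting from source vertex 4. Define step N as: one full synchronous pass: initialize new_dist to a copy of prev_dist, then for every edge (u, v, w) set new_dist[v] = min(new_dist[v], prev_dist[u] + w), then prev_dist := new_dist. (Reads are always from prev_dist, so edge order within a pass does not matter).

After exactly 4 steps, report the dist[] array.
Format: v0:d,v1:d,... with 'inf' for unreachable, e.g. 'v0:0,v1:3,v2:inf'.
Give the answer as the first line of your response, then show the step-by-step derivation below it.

v0:29,v1:inf,v2:inf,v3:33,v4:0,v5:11,v6:inf,v7:inf

step 1: dist = v0:inf,v1:inf,v2:inf,v3:inf,v4:0,v5:11,v6:inf,v7:inf
step 2: dist = v0:29,v1:inf,v2:inf,v3:inf,v4:0,v5:11,v6:inf,v7:inf
step 3: dist = v0:29,v1:inf,v2:inf,v3:33,v4:0,v5:11,v6:inf,v7:inf
step 4: dist = v0:29,v1:inf,v2:inf,v3:33,v4:0,v5:11,v6:inf,v7:inf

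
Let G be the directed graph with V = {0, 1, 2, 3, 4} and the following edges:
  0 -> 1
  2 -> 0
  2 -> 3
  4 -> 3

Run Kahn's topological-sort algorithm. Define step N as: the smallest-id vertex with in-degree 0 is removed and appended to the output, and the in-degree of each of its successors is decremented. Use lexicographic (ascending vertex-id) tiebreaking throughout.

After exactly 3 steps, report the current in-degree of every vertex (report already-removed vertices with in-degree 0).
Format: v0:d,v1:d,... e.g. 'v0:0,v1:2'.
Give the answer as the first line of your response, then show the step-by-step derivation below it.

v0:0,v1:0,v2:0,v3:1,v4:0

step 1: output 2; order=[2]; indeg=(0,1,0,1,0)
step 2: output 0; order=[2,0]; indeg=(0,0,0,1,0)
step 3: output 1; order=[2,0,1]; indeg=(0,0,0,1,0)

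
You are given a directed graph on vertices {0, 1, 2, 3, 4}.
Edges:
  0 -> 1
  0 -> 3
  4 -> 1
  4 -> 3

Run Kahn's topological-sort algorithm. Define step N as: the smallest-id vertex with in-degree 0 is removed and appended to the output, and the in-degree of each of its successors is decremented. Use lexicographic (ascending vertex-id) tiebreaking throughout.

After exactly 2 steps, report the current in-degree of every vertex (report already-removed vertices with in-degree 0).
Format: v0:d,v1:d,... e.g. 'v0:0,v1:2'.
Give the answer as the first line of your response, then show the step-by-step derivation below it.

v0:0,v1:1,v2:0,v3:1,v4:0

step 1: output 0; order=[0]; indeg=(0,1,0,1,0)
step 2: output 2; order=[0,2]; indeg=(0,1,0,1,0)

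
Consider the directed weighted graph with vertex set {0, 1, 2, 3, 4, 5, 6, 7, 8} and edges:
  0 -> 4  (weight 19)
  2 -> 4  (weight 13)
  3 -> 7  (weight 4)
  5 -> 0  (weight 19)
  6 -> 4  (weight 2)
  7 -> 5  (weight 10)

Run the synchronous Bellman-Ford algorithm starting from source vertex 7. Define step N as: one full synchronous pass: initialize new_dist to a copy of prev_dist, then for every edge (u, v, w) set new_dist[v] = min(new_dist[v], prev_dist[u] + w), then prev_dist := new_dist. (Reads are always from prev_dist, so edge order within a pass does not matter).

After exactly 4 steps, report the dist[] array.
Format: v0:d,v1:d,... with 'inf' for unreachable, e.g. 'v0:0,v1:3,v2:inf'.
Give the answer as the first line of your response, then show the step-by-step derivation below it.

v0:29,v1:inf,v2:inf,v3:inf,v4:48,v5:10,v6:inf,v7:0,v8:inf

step 1: dist = v0:inf,v1:inf,v2:inf,v3:inf,v4:inf,v5:10,v6:inf,v7:0,v8:inf
step 2: dist = v0:29,v1:inf,v2:inf,v3:inf,v4:inf,v5:10,v6:inf,v7:0,v8:inf
step 3: dist = v0:29,v1:inf,v2:inf,v3:inf,v4:48,v5:10,v6:inf,v7:0,v8:inf
step 4: dist = v0:29,v1:inf,v2:inf,v3:inf,v4:48,v5:10,v6:inf,v7:0,v8:inf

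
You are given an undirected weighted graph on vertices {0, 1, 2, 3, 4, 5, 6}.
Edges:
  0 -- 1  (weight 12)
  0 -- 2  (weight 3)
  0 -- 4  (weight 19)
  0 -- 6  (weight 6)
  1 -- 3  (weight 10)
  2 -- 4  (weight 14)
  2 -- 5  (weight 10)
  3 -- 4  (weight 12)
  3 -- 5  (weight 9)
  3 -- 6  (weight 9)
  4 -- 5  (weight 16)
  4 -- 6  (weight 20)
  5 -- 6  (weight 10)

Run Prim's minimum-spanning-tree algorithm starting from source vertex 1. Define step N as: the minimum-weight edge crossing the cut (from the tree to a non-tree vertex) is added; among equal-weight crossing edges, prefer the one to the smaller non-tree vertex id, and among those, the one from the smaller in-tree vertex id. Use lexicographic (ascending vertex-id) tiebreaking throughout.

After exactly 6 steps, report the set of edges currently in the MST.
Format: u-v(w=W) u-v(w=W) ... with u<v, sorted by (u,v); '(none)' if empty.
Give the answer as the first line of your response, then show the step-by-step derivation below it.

0-2(w=3) 0-6(w=6) 1-3(w=10) 3-4(w=12) 3-5(w=9) 3-6(w=9)

step 1: add edge 1-3 (w=10); MST = {1-3(w=10)}
step 2: add edge 3-5 (w=9); MST = {1-3(w=10) 3-5(w=9)}
step 3: add edge 3-6 (w=9); MST = {1-3(w=10) 3-5(w=9) 3-6(w=9)}
step 4: add edge 0-6 (w=6); MST = {0-6(w=6) 1-3(w=10) 3-5(w=9) 3-6(w=9)}
step 5: add edge 0-2 (w=3); MST = {0-2(w=3) 0-6(w=6) 1-3(w=10) 3-5(w=9) 3-6(w=9)}
step 6: add edge 3-4 (w=12); MST = {0-2(w=3) 0-6(w=6) 1-3(w=10) 3-4(w=12) 3-5(w=9) 3-6(w=9)}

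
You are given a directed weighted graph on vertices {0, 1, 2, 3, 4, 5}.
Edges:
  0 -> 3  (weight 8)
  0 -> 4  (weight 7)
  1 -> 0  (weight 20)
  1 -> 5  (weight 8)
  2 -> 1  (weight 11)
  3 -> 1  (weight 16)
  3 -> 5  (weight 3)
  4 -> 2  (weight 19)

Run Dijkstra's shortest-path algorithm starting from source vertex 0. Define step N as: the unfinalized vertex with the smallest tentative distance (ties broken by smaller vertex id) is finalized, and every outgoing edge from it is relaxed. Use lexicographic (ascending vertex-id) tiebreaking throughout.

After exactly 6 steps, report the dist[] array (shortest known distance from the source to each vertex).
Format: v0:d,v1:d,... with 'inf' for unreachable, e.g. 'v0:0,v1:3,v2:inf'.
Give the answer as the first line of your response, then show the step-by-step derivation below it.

v0:0,v1:24,v2:26,v3:8,v4:7,v5:11

step 1: dist = v0:0,v1:inf,v2:inf,v3:8,v4:7,v5:inf
step 2: dist = v0:0,v1:inf,v2:26,v3:8,v4:7,v5:inf
step 3: dist = v0:0,v1:24,v2:26,v3:8,v4:7,v5:11
step 4: dist = v0:0,v1:24,v2:26,v3:8,v4:7,v5:11
step 5: dist = v0:0,v1:24,v2:26,v3:8,v4:7,v5:11
step 6: dist = v0:0,v1:24,v2:26,v3:8,v4:7,v5:11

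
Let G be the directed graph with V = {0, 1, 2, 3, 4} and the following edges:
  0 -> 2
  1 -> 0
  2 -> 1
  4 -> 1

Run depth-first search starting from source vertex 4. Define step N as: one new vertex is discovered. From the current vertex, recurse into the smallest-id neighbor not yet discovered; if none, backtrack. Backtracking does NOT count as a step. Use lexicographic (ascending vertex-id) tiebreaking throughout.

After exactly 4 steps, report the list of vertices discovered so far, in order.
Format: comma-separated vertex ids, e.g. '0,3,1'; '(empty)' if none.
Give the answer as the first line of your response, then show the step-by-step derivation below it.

4,1,0,2

step 1: discover 4; path=4; order=4
step 2: discover 1; path=4>1; order=4,1
step 3: discover 0; path=4>1>0; order=4,1,0
step 4: discover 2; path=4>1>0>2; order=4,1,0,2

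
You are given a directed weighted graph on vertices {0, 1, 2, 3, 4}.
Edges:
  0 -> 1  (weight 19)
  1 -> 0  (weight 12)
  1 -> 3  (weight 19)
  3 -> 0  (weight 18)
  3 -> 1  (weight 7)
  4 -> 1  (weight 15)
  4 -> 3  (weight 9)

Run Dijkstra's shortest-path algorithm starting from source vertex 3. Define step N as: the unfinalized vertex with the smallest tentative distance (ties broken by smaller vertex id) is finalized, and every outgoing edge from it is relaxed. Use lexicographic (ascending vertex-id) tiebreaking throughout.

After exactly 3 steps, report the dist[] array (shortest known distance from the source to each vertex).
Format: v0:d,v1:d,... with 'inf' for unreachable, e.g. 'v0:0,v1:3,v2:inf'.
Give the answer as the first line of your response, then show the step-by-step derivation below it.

v0:18,v1:7,v2:inf,v3:0,v4:inf

step 1: dist = v0:18,v1:7,v2:inf,v3:0,v4:inf
step 2: dist = v0:18,v1:7,v2:inf,v3:0,v4:inf
step 3: dist = v0:18,v1:7,v2:inf,v3:0,v4:inf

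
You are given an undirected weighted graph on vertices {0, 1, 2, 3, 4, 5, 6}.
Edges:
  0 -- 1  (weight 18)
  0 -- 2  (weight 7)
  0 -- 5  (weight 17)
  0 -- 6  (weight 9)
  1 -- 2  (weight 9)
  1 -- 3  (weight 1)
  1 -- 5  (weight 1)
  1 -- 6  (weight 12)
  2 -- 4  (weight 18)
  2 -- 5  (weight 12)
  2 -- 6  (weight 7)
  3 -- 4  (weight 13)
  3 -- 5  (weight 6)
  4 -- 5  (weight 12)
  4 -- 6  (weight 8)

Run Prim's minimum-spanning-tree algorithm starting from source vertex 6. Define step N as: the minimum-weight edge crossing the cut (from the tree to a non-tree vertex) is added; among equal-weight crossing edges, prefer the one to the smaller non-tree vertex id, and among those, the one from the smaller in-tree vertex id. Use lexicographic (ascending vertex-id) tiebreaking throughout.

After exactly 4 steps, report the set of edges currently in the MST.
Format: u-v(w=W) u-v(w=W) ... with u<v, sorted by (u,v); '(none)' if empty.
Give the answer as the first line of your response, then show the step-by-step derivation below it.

0-2(w=7) 1-2(w=9) 2-6(w=7) 4-6(w=8)

step 1: add edge 2-6 (w=7); MST = {2-6(w=7)}
step 2: add edge 0-2 (w=7); MST = {0-2(w=7) 2-6(w=7)}
step 3: add edge 4-6 (w=8); MST = {0-2(w=7) 2-6(w=7) 4-6(w=8)}
step 4: add edge 1-2 (w=9); MST = {0-2(w=7) 1-2(w=9) 2-6(w=7) 4-6(w=8)}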